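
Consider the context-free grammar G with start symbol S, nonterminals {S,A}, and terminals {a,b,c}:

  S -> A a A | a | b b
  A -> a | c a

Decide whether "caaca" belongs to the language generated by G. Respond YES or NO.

CNF form of G:
  S -> A X3 | T2 T2 | a
  A -> T0 T1 | a
  T0 -> c
  T1 -> a
  T2 -> b
  X3 -> T1 A

CYK fill:
  T[0,0] 'c' = {T0}  orig:{}
  T[1,1] 'a' = {A,S,T1}  orig:{A,S}
  T[2,2] 'a' = {A,S,T1}  orig:{A,S}
  T[3,3] 'c' = {T0}  orig:{}
  T[4,4] 'a' = {A,S,T1}  orig:{A,S}
  T[0,1] 'ca' = {A}
  T[1,2] 'aa' = {X3}  orig:{}
  T[2,3] 'ac' = ∅
  T[3,4] 'ca' = {A}
  T[0,2] 'caa' = ∅
  T[1,3] 'aac' = ∅
  T[2,4] 'aca' = {X3}  orig:{}
  T[0,3] 'caac' = ∅
  T[1,4] 'aaca' = {S}
  T[0,4] 'caaca' = {S}

S ∈ T[0,4] ⇒ YES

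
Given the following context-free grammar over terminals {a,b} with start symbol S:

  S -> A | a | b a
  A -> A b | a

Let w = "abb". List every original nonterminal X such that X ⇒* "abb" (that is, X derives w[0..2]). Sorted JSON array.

Convert to CNF:
  S -> A T0 | T0 T1 | a
  A -> A T0 | a
  T0 -> b
  T1 -> a

CYK table (by increasing span), restricted to cells inside w[0..2]:
  T[0,0] 'a' = {A,S,T1}  orig:{A,S}
  T[1,1] 'b' = {T0}  orig:{}
  T[2,2] 'b' = {T0}  orig:{}
  T[0,1] 'ab' = {A,S}
  T[1,2] 'bb' = ∅
  T[0,2] 'abb' = {A,S}

Original NTs in T[0,2] deriving "abb": ["A", "S"]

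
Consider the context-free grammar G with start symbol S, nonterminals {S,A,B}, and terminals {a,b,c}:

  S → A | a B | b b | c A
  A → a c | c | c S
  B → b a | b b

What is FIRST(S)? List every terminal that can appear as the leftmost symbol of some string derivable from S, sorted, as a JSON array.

FIRST iteration:
iter 1:
  A via A→a c: +{a}
  A via A→c: +{c}
  B via B→b a: +{b}
  S via S→A: +{a,c}
  S via S→b b: +{b}
  FIRST[S]={a,b,c}  FIRST[A]={a,c}  FIRST[B]={b}
iter 2: — fixpoint
  FIRST[S]={a,b,c}  FIRST[A]={a,c}  FIRST[B]={b}

FIRST(S) = ["a", "b", "c"]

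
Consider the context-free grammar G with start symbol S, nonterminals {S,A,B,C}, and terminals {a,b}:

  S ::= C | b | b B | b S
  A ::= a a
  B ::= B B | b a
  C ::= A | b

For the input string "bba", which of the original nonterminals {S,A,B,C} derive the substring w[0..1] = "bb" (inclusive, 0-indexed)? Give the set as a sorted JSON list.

CNF form of G:
  S -> T0 T0 | T1 B | T1 S | b
  A -> T0 T0
  B -> B B | T1 T0
  C -> T0 T0 | b
  T0 -> a
  T1 -> b

CYK fill — only the sub-triangle for w[0..1]:
  [0..0]={C,S,T1}  "b"  orig:{C,S}
  [1..1]={C,S,T1}  "b"  orig:{C,S}
  [0..1]={S}  "bb"

Original NTs in T[0,1] deriving "bb": ["S"]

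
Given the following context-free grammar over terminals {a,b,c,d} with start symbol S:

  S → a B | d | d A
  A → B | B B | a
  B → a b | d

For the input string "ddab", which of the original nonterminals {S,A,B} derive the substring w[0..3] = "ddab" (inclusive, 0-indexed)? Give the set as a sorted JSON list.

Convert to CNF:
  S -> T0 B | T2 A | d
  A -> B B | T0 T1 | a | d
  B -> T0 T1 | d
  T0 -> a
  T1 -> b
  T2 -> d

CYK table (by increasing span), restricted to cells inside w[0..3]:
  cell(0,0) d: {A,B,S,T2}  orig:{A,B,S}
  cell(1,1) d: {A,B,S,T2}  orig:{A,B,S}
  cell(2,2) a: {A,T0}  orig:{A}
  cell(3,3) b: {T1}  orig:{}
  cell(0,1) dd: {A,S}
  cell(1,2) da: {S}
  cell(2,3) ab: {A,B}
  cell(0,2) dda: ∅
  cell(1,3) dab: {A,S}
  cell(0,3) ddab: {S}

Original NTs in T[0,3] deriving "ddab": ["S"]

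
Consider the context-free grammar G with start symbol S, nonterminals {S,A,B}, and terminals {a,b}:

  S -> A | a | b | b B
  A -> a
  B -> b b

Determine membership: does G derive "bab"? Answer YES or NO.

CNF form of G:
  S -> T0 B | a | b
  A -> a
  B -> T0 T0
  T0 -> b

Fill CYK table bottom-up:
  T[0,0] 'b' = {S,T0}  orig:{S}
  T[1,1] 'a' = {A,S}
  T[2,2] 'b' = {S,T0}  orig:{S}
  T[0,1] 'ba' = ∅
  T[1,2] 'ab' = ∅
  T[0,2] 'bab' = ∅

S ∉ T[0,2] ⇒ NO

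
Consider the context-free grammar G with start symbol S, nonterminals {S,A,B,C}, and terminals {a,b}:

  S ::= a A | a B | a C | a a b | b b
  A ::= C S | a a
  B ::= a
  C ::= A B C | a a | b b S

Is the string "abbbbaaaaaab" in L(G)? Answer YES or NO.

CNF form of G:
  S -> T0 A | T0 B | T0 C | T0 X4 | T1 T1
  A -> C S | T0 T0
  B -> a
  C -> A X2 | T0 T0 | T1 X3
  T0 -> a
  T1 -> b
  X2 -> B C
  X3 -> T1 S
  X4 -> T0 T1

CYK fill:
  T[0,0] 'a' = {B,T0}  orig:{B}
  T[1,1] 'b' = {T1}  orig:{}
  T[2,2] 'b' = {T1}  orig:{}
  T[3,3] 'b' = {T1}  orig:{}
  T[4,4] 'b' = {T1}  orig:{}
  T[5,5] 'a' = {B,T0}  orig:{B}
  T[6,6] 'a' = {B,T0}  orig:{B}
  T[7,7] 'a' = {B,T0}  orig:{B}
  T[8,8] 'a' = {B,T0}  orig:{B}
  T[9,9] 'a' = {B,T0}  orig:{B}
  T[10,10] 'a' = {B,T0}  orig:{B}
  T[11,11] 'b' = {T1}  orig:{}
  T[0,1] 'ab' = {X4}  orig:{}
  T[1,2] 'bb' = {S}
  T[2,3] 'bb' = {S}
  T[3,4] 'bb' = {S}
  T[4,5] 'ba' = ∅
  T[5,6] 'aa' = {A,C,S}
  T[6,7] 'aa' = {A,C,S}
  T[7,8] 'aa' = {A,C,S}
  T[8,9] 'aa' = {A,C,S}
  T[9,10] 'aa' = {A,C,S}
  T[10,11] 'ab' = {X4}  orig:{}
  T[0,2] 'abb' = ∅
  T[1,3] 'bbb' = {X3}  orig:{}
  T[2,4] 'bbb' = {X3}  orig:{}
  T[3,5] 'bba' = ∅
  T[4,6] 'baa' = {X3}  orig:{}
  T[5,7] 'aaa' = {S,X2}  orig:{S}
  T[6,8] 'aaa' = {S,X2}  orig:{S}
  T[7,9] 'aaa' = {S,X2}  orig:{S}
  T[8,10] 'aaa' = {S,X2}  orig:{S}
  T[9,11] 'aab' = {S}
  T[0,3] 'abbb' = ∅
  T[1,4] 'bbbb' = {C}
  T[2,5] 'bbba' = ∅
  T[3,6] 'bbaa' = {C}
  T[4,7] 'baaa' = {X3}  orig:{}
  T[5,8] 'aaaa' = {A}
  T[6,9] 'aaaa' = {A}
  T[7,10] 'aaaa' = {A}
  T[8,11] 'aaab' = ∅
  T[0,4] 'abbbb' = {S,X2}  orig:{S}
  T[1,5] 'bbbba' = ∅
  T[2,6] 'bbbaa' = ∅
  T[3,7] 'bbaaa' = {C}
  T[4,8] 'baaaa' = ∅
  T[5,9] 'aaaaa' = {A,C,S}
  T[6,10] 'aaaaa' = {A,C,S}
  T[7,11] 'aaaab' = {A}
  T[0,5] 'abbbba' = ∅
  T[1,6] 'bbbbaa' = {A}
  T[2,7] 'bbbaaa' = ∅
  T[3,8] 'bbaaaa' = {A}
  T[4,9] 'baaaaa' = {X3}  orig:{}
  T[5,10] 'aaaaaa' = {S,X2}  orig:{S}
  T[6,11] 'aaaaab' = {S}
  T[0,6] 'abbbbaa' = {S}
  T[1,7] 'bbbbaaa' = {A}
  T[2,8] 'bbbaaaa' = ∅
  T[3,9] 'bbaaaaa' = {A,C}
  T[4,10] 'baaaaaa' = {X3}  orig:{}
  T[5,11] 'aaaaaab' = ∅
  T[0,7] 'abbbbaaa' = {S}
  T[1,8] 'bbbbaaaa' = ∅
  T[2,9] 'bbbaaaaa' = ∅
  T[3,10] 'bbaaaaaa' = {A,C}
  T[4,11] 'baaaaaab' = ∅
  T[0,8] 'abbbbaaaa' = ∅
  T[1,9] 'bbbbaaaaa' = {A,C}
  T[2,10] 'bbbaaaaaa' = ∅
  T[3,11] 'bbaaaaaab' = ∅
  T[0,9] 'abbbbaaaaa' = {S,X2}  orig:{S}
  T[1,10] 'bbbbaaaaaa' = {A,C}
  T[2,11] 'bbbaaaaaab' = ∅
  T[0,10] 'abbbbaaaaaa' = {S,X2}  orig:{S}
  T[1,11] 'bbbbaaaaaab' = ∅
  T[0,11] 'abbbbaaaaaab' = ∅

S ∉ T[0,11] ⇒ NO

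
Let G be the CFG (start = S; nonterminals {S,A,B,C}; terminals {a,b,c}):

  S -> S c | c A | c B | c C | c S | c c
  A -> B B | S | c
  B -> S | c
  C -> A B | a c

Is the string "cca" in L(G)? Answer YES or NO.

Convert to CNF:
  S -> S T0 | T0 A | T0 B | T0 C | T0 S | T0 T0
  A -> B B | S T0 | T0 A | T0 B | T0 C | T0 S | T0 T0 | c
  B -> S T0 | T0 A | T0 B | T0 C | T0 S | T0 T0 | c
  C -> A B | T1 T0
  T0 -> c
  T1 -> a

CYK table (by increasing span):
  [0..0]={A,B,T0}  "c"  orig:{A,B}
  [1..1]={A,B,T0}  "c"  orig:{A,B}
  [2..2]={T1}  "a"  orig:{}
  [0..1]={A,B,C,S}  "cc"
  [1..2]=∅  "ca"
  [0..2]=∅  "cca"

S ∉ T[0,2] ⇒ NO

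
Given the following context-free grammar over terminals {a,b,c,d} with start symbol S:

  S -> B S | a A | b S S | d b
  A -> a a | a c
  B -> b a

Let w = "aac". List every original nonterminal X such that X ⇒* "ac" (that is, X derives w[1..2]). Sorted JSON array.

CNF form of G:
  S -> B S | T0 A | T2 X4 | T3 T2
  A -> T0 T0 | T0 T1
  B -> T2 T0
  T0 -> a
  T1 -> c
  T2 -> b
  T3 -> d
  X4 -> S S

CYK table (by increasing span) — only the sub-triangle for w[1..2]:
  T[1,1] 'a' = {T0}  orig:{}
  T[2,2] 'c' = {T1}  orig:{}
  T[1,2] 'ac' = {A}

Original NTs in T[1,2] deriving "ac": ["A"]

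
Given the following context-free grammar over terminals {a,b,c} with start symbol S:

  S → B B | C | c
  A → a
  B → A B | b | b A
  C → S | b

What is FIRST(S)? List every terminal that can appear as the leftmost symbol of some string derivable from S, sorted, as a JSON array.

FIRST iteration:
pass 1:
  A via A→a: +{a}
  B via B→A B: +{a}
  B via B→b: +{b}
  C via C→b: +{b}
  S via S→B B: +{a,b}
  S via S→c: +{c}
  FIRST(S)={a,b,c}  FIRST(A)={a}  FIRST(B)={a,b}  FIRST(C)={b}
pass 2:
  C via C→S: +{a,c}
  FIRST(S)={a,b,c}  FIRST(A)={a}  FIRST(B)={a,b}  FIRST(C)={a,b,c}
pass 3: (no change)
  FIRST(S)={a,b,c}  FIRST(A)={a}  FIRST(B)={a,b}  FIRST(C)={a,b,c}

FIRST(S) = ["a", "b", "c"]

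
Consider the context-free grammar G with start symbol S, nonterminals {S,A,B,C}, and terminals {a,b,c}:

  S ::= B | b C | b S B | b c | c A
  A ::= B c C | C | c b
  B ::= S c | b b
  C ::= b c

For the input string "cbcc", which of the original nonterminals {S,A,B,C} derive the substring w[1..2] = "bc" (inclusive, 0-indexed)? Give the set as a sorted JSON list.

Convert to CNF:
  S -> S T0 | T0 A | T1 C | T1 T0 | T1 T1 | T1 X3
  A -> B X2 | T0 T1 | T1 T0
  B -> S T0 | T1 T1
  C -> T1 T0
  T0 -> c
  T1 -> b
  X2 -> T0 C
  X3 -> S B

CYK fill (cells [i..j] with 1 ≤ i ≤ j ≤ 2 only):
  [1..1]={T1}  "b"  orig:{}
  [2..2]={T0}  "c"  orig:{}
  [1..2]={A,C,S}  "bc"

Original NTs in T[1,2] deriving "bc": ["A", "C", "S"]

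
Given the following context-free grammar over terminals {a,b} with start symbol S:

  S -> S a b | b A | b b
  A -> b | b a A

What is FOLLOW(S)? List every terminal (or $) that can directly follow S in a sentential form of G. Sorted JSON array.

FIRST sets, iterate to fixpoint:
[1]
  A via A→b: +{b}
  S via S→b A: +{b}
  FIRST[S]={b}  FIRST[A]={b}
[2] done
  FIRST[S]={b}  FIRST[A]={b}

FOLLOW iteration:
seed FOLLOW(S) with $
pass 1:
  S→S a b: FOLLOW(S) ⊇ FIRST(a) = {a}; new: +{a}
  S→b A: FOLLOW(A) ⊇ FOLLOW(S) ⊇ {$,a}; new: +{$,a}
  FOLLOW(S)={$,a}  FOLLOW(A)={$,a}
pass 2: done
  FOLLOW(S)={$,a}  FOLLOW(A)={$,a}

FOLLOW(S) = ["$", "a"]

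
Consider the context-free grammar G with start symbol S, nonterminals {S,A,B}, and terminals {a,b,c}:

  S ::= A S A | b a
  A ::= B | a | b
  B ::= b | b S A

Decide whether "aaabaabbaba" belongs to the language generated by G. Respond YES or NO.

Convert to CNF:
  S -> A X4 | T0 T1
  A -> T0 X2 | a | b
  B -> T0 X3 | b
  T0 -> b
  T1 -> a
  X2 -> S A
  X3 -> S A
  X4 -> S A

CYK table (by increasing span):
  [0..0]={A,T1}  "a"  orig:{A}
  [1..1]={A,T1}  "a"  orig:{A}
  [2..2]={A,T1}  "a"  orig:{A}
  [3..3]={A,B,T0}  "b"  orig:{A,B}
  [4..4]={A,T1}  "a"  orig:{A}
  [5..5]={A,T1}  "a"  orig:{A}
  [6..6]={A,B,T0}  "b"  orig:{A,B}
  [7..7]={A,B,T0}  "b"  orig:{A,B}
  [8..8]={A,T1}  "a"  orig:{A}
  [9..9]={A,B,T0}  "b"  orig:{A,B}
  [10..10]={A,T1}  "a"  orig:{A}
  [0..1]=∅  "aa"
  [1..2]=∅  "aa"
  [2..3]=∅  "ab"
  [3..4]={S}  "ba"
  [4..5]=∅  "aa"
  [5..6]=∅  "ab"
  [6..7]=∅  "bb"
  [7..8]={S}  "ba"
  [8..9]=∅  "ab"
  [9..10]={S}  "ba"
  [0..2]=∅  "aaa"
  [1..3]=∅  "aab"
  [2..4]=∅  "aba"
  [3..5]={X2,X3,X4}  "baa"  orig:{}
  [4..6]=∅  "aab"
  [5..7]=∅  "abb"
  [6..8]=∅  "bba"
  [7..9]={X2,X3,X4}  "bab"  orig:{}
  [8..10]=∅  "aba"
  [0..3]=∅  "aaab"
  [1..4]=∅  "aaba"
  [2..5]={S}  "abaa"
  [3..6]=∅  "baab"
  [4..7]=∅  "aabb"
  [5..8]=∅  "abba"
  [6..9]={A,B,S}  "bbab"
  [7..10]=∅  "baba"
  [0..4]=∅  "aaaba"
  [1..5]=∅  "aabaa"
  [2..6]={X2,X3,X4}  "abaab"  orig:{}
  [3..7]=∅  "baabb"
  [4..8]=∅  "aabba"
  [5..9]=∅  "abbab"
  [6..10]={X2,X3,X4}  "bbaba"  orig:{}
  [0..5]=∅  "aaabaa"
  [1..6]={S}  "aabaab"
  [2..7]=∅  "abaabb"
  [3..8]=∅  "baabba"
  [4..9]=∅  "aabbab"
  [5..10]={S}  "abbaba"
  [0..6]=∅  "aaabaab"
  [1..7]={X2,X3,X4}  "aabaabb"  orig:{}
  [2..8]=∅  "abaabba"
  [3..9]=∅  "baabbab"
  [4..10]=∅  "aabbaba"
  [0..7]={S}  "aaabaabb"
  [1..8]=∅  "aabaabba"
  [2..9]={X2,X3,X4}  "abaabbab"  orig:{}
  [3..10]=∅  "baabbaba"
  [0..8]={X2,X3,X4}  "aaabaabba"  orig:{}
  [1..9]={S}  "aabaabbab"
  [2..10]=∅  "abaabbaba"
  [0..9]=∅  "aaabaabbab"
  [1..10]={X2,X3,X4}  "aabaabbaba"  orig:{}
  [0..10]={S}  "aaabaabbaba"

S ∈ T[0,10] ⇒ YES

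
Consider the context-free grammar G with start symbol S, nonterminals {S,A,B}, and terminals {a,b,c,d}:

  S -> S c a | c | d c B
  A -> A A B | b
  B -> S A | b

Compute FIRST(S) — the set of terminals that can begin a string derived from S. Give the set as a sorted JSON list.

Compute FIRST by fixpoint:
iter 1:
  A via A→b: +{b}
  B via B→b: +{b}
  S via S→c: +{c}
  S via S→d c B: +{d}
  FIRST(S)={c,d}  FIRST(A)={b}  FIRST(B)={b}
iter 2:
  B via B→S A: +{c,d}
  FIRST(S)={c,d}  FIRST(A)={b}  FIRST(B)={b,c,d}
iter 3: (no change)
  FIRST(S)={c,d}  FIRST(A)={b}  FIRST(B)={b,c,d}

FIRST(S) = ["c", "d"]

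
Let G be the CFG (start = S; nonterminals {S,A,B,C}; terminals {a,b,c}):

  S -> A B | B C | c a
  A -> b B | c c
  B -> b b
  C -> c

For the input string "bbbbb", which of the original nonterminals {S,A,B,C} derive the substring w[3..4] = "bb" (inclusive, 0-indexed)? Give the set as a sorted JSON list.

CNF form of G:
  S -> A B | B C | T1 T2
  A -> T0 B | T1 T1
  B -> T0 T0
  C -> c
  T0 -> b
  T1 -> c
  T2 -> a

CYK table (by increasing span) — only the sub-triangle for w[3..4]:
  cell(3,3) b: {T0}  orig:{}
  cell(4,4) b: {T0}  orig:{}
  cell(3,4) bb: {B}

Original NTs in T[3,4] deriving "bb": ["B"]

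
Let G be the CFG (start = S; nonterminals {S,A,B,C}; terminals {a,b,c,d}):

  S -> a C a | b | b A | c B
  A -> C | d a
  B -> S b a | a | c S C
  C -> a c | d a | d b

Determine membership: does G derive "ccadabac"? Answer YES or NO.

CNF form of G:
  S -> T0 X6 | T1 B | T3 A | b
  A -> T0 T1 | T2 T0 | T2 T3
  B -> S X4 | T1 X5 | a
  C -> T0 T1 | T2 T0 | T2 T3
  T0 -> a
  T1 -> c
  T2 -> d
  T3 -> b
  X4 -> T3 T0
  X5 -> S C
  X6 -> C T0

Fill CYK table bottom-up:
  [0..0]={T1}  "c"  orig:{}
  [1..1]={T1}  "c"  orig:{}
  [2..2]={B,T0}  "a"  orig:{B}
  [3..3]={T2}  "d"  orig:{}
  [4..4]={B,T0}  "a"  orig:{B}
  [5..5]={S,T3}  "b"  orig:{S}
  [6..6]={B,T0}  "a"  orig:{B}
  [7..7]={T1}  "c"  orig:{}
  [0..1]=∅  "cc"
  [1..2]={S}  "ca"
  [2..3]=∅  "ad"
  [3..4]={A,C}  "da"
  [4..5]=∅  "ab"
  [5..6]={X4}  "ba"  orig:{}
  [6..7]={A,C}  "ac"
  [0..2]=∅  "cca"
  [1..3]=∅  "cad"
  [2..4]=∅  "ada"
  [3..5]=∅  "dab"
  [4..6]=∅  "aba"
  [5..7]={S,X5}  "bac"  orig:{S}
  [0..3]=∅  "ccad"
  [1..4]={X5}  "cada"  orig:{}
  [2..5]=∅  "adab"
  [3..6]=∅  "daba"
  [4..7]=∅  "abac"
  [0..4]={B}  "ccada"
  [1..5]=∅  "cadab"
  [2..6]=∅  "adaba"
  [3..7]=∅  "dabac"
  [0..5]=∅  "ccadab"
  [1..6]=∅  "cadaba"
  [2..7]=∅  "adabac"
  [0..6]=∅  "ccadaba"
  [1..7]=∅  "cadabac"
  [0..7]=∅  "ccadabac"

S ∉ T[0,7] ⇒ NO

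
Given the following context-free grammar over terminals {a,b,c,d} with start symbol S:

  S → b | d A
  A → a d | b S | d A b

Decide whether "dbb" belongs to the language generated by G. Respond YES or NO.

CNF form of G:
  S -> T1 A | b
  A -> T0 T1 | T1 X3 | T2 S
  T0 -> a
  T1 -> d
  T2 -> b
  X3 -> A T2

Fill CYK table bottom-up:
  T[0,0] 'd' = {T1}  orig:{}
  T[1,1] 'b' = {S,T2}  orig:{S}
  T[2,2] 'b' = {S,T2}  orig:{S}
  T[0,1] 'db' = ∅
  T[1,2] 'bb' = {A}
  T[0,2] 'dbb' = {S}

S ∈ T[0,2] ⇒ YES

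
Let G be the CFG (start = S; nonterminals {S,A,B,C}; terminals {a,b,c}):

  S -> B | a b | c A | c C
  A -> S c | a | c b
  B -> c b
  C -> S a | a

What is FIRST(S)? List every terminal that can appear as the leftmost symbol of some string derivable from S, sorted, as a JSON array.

FIRST iteration:
iter 1:
  A via A→a: +{a}
  A via A→c b: +{c}
  B via B→c b: +{c}
  C via C→a: +{a}
  S via S→B: +{c}
  S via S→a b: +{a}
  FIRST(S)={a,c}  FIRST(A)={a,c}  FIRST(B)={c}  FIRST(C)={a}
iter 2:
  C via C→S a: +{c}
  FIRST(S)={a,c}  FIRST(A)={a,c}  FIRST(B)={c}  FIRST(C)={a,c}
iter 3: (no change)
  FIRST(S)={a,c}  FIRST(A)={a,c}  FIRST(B)={c}  FIRST(C)={a,c}

FIRST(S) = ["a", "c"]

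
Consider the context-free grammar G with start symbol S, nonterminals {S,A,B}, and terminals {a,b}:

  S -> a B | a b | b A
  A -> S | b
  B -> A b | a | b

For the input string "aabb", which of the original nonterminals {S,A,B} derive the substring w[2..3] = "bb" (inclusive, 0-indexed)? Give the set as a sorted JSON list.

Convert to CNF:
  S -> T0 B | T0 T1 | T1 A
  A -> T0 B | T0 T1 | T1 A | b
  B -> A T1 | a | b
  T0 -> a
  T1 -> b

Fill CYK table bottom-up, restricted to cells inside w[2..3]:
  cell(2,2) b: {A,B,T1}  orig:{A,B}
  cell(3,3) b: {A,B,T1}  orig:{A,B}
  cell(2,3) bb: {A,B,S}

Original NTs in T[2,3] deriving "bb": ["A", "B", "S"]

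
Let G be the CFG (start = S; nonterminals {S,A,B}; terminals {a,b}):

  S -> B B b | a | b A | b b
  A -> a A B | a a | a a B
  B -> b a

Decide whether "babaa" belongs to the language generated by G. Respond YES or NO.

CNF form of G:
  S -> B X4 | T1 A | T1 T1 | a
  A -> T0 T0 | T0 X2 | T0 X3
  B -> T1 T0
  T0 -> a
  T1 -> b
  X2 -> A B
  X3 -> T0 B
  X4 -> B T1

CYK table (by increasing span):
  [0..0]={T1}  "b"  orig:{}
  [1..1]={S,T0}  "a"  orig:{S}
  [2..2]={T1}  "b"  orig:{}
  [3..3]={S,T0}  "a"  orig:{S}
  [4..4]={S,T0}  "a"  orig:{S}
  [0..1]={B}  "ba"
  [1..2]=∅  "ab"
  [2..3]={B}  "ba"
  [3..4]={A}  "aa"
  [0..2]={X4}  "bab"  orig:{}
  [1..3]={X3}  "aba"  orig:{}
  [2..4]={S}  "baa"
  [0..3]=∅  "baba"
  [1..4]=∅  "abaa"
  [0..4]=∅  "babaa"

S ∉ T[0,4] ⇒ NO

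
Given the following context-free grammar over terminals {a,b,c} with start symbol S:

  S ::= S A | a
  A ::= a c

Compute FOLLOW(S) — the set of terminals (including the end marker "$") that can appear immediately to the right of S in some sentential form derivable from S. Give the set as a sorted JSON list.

FIRST iteration:
iter 1:
  A via A→a c: +{a}
  S via S→a: +{a}
  S: {a}  A: {a}
iter 2: (stable)
  S: {a}  A: {a}

Compute FOLLOW by fixpoint:
FOLLOW(S) := {$}
iter 1:
  S→S A: FOLLOW(S) ⊇ FIRST(A) = {a}; new: +{a}
  S→S A: FOLLOW(A) ⊇ FOLLOW(S) ⊇ {$,a}; new: +{$,a}
  FOLLOW[S]={$,a}  FOLLOW[A]={$,a}
iter 2: (no change)
  FOLLOW[S]={$,a}  FOLLOW[A]={$,a}

FOLLOW(S) = ["$", "a"]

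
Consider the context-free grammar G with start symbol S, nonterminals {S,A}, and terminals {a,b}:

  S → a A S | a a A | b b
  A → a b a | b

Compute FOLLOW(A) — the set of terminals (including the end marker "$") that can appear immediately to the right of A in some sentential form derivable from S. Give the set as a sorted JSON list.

FIRST sets, iterate to fixpoint:
iter 1:
  A via A→a b a: +{a}
  A via A→b: +{b}
  S via S→a A S: +{a}
  S via S→b b: +{b}
  S: {a,b}  A: {a,b}
iter 2: (no change)
  S: {a,b}  A: {a,b}

Compute FOLLOW by fixpoint:
seed FOLLOW(S) with $
iter 1:
  S→a A S: FOLLOW(A) ⊇ FIRST(S) = {a,b}; new: +{a,b}
  S→a a A: FOLLOW(A) ⊇ FOLLOW(S) ⊇ {$}; new: +{$}
  S: {$}  A: {$,a,b}
iter 2: (no change)
  S: {$}  A: {$,a,b}

FOLLOW(A) = ["$", "a", "b"]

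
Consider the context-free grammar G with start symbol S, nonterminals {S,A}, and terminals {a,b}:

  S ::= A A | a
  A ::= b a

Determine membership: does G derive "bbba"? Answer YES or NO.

Convert to CNF:
  S -> A A | a
  A -> T0 T1
  T0 -> b
  T1 -> a

CYK table (by increasing span):
  T[0,0] 'b' = {T0}  orig:{}
  T[1,1] 'b' = {T0}  orig:{}
  T[2,2] 'b' = {T0}  orig:{}
  T[3,3] 'a' = {S,T1}  orig:{S}
  T[0,1] 'bb' = ∅
  T[1,2] 'bb' = ∅
  T[2,3] 'ba' = {A}
  T[0,2] 'bbb' = ∅
  T[1,3] 'bba' = ∅
  T[0,3] 'bbba' = ∅

S ∉ T[0,3] ⇒ NO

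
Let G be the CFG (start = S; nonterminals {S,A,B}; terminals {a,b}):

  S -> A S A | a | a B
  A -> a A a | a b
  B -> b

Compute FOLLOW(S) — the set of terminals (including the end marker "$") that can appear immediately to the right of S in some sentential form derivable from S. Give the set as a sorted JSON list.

FIRST iteration:
[1]
  A via A→a A a: +{a}
  B via B→b: +{b}
  S via S→A S A: +{a}
  FIRST(S)={a}  FIRST(A)={a}  FIRST(B)={b}
[2] (stable)
  FIRST(S)={a}  FIRST(A)={a}  FIRST(B)={b}

FOLLOW iteration:
FOLLOW(S) := {$}
[1]
  A→a A a: FOLLOW(A) ⊇ FIRST(a) = {a}; new: +{a}
  S→A S A: FOLLOW(S) ⊇ FIRST(A) = {a}; new: +{a}
  S→A S A: FOLLOW(A) ⊇ FOLLOW(S) ⊇ {$,a}; new: +{$}
  S→a B: FOLLOW(B) ⊇ FOLLOW(S) ⊇ {$,a}; new: +{$,a}
  FOLLOW(S)={$,a}  FOLLOW(A)={$,a}  FOLLOW(B)={$,a}
[2] — fixpoint
  FOLLOW(S)={$,a}  FOLLOW(A)={$,a}  FOLLOW(B)={$,a}

FOLLOW(S) = ["$", "a"]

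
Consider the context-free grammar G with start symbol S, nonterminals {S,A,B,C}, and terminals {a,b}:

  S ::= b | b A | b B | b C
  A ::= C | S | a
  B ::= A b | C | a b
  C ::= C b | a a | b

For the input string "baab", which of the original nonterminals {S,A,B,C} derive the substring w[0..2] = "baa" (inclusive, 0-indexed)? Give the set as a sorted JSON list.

CNF form of G:
  S -> T0 A | T0 B | T0 C | b
  A -> C T0 | T0 A | T0 B | T0 C | T1 T1 | a | b
  B -> A T0 | C T0 | T1 T0 | T1 T1 | b
  C -> C T0 | T1 T1 | b
  T0 -> b
  T1 -> a

CYK fill, restricted to cells inside w[0..2]:
  [0..0]={A,B,C,S,T0}  "b"  orig:{A,B,C,S}
  [1..1]={A,T1}  "a"  orig:{A}
  [2..2]={A,T1}  "a"  orig:{A}
  [0..1]={A,S}  "ba"
  [1..2]={A,B,C}  "aa"
  [0..2]={A,S}  "baa"

Original NTs in T[0,2] deriving "baa": ["A", "S"]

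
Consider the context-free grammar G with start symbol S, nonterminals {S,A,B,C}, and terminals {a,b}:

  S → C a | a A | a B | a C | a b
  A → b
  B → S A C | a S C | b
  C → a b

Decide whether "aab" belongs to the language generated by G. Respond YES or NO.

CNF form of G:
  S -> C T0 | T0 A | T0 B | T0 C | T0 T1
  A -> b
  B -> S X2 | T0 X3 | b
  C -> T0 T1
  T0 -> a
  T1 -> b
  X2 -> A C
  X3 -> S C

Fill CYK table bottom-up:
  T[0,0] 'a' = {T0}  orig:{}
  T[1,1] 'a' = {T0}  orig:{}
  T[2,2] 'b' = {A,B,T1}  orig:{A,B}
  T[0,1] 'aa' = ∅
  T[1,2] 'ab' = {C,S}
  T[0,2] 'aab' = {S}

S ∈ T[0,2] ⇒ YES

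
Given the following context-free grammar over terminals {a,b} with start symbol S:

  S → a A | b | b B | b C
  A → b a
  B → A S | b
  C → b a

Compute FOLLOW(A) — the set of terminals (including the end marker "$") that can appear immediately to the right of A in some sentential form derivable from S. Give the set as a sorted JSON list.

FIRST iteration:
[1]
  A via A→b a: +{b}
  B via B→A S: +{b}
  C via C→b a: +{b}
  S via S→a A: +{a}
  S via S→b: +{b}
  FIRST(S)={a,b}  FIRST(A)={b}  FIRST(B)={b}  FIRST(C)={b}
[2] — fixpoint
  FIRST(S)={a,b}  FIRST(A)={b}  FIRST(B)={b}  FIRST(C)={b}

Compute FOLLOW by fixpoint:
seed FOLLOW(S) with $
iter 1:
  B→A S: FOLLOW(A) ⊇ FIRST(S) = {a,b}; new: +{a,b}
  S→a A: FOLLOW(A) ⊇ FOLLOW(S) ⊇ {$}; new: +{$}
  S→b B: FOLLOW(B) ⊇ FOLLOW(S) ⊇ {$}; new: +{$}
  S→b C: FOLLOW(C) ⊇ FOLLOW(S) ⊇ {$}; new: +{$}
  FOLLOW[S]={$}  FOLLOW[A]={$,a,b}  FOLLOW[B]={$}  FOLLOW[C]={$}
iter 2: (no change)
  FOLLOW[S]={$}  FOLLOW[A]={$,a,b}  FOLLOW[B]={$}  FOLLOW[C]={$}

FOLLOW(A) = ["$", "a", "b"]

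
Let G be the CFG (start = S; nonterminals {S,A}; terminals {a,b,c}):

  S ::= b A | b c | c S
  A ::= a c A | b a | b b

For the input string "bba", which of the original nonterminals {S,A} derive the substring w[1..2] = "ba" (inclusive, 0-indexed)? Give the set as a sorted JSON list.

Convert to CNF:
  S -> T1 S | T2 A | T2 T1
  A -> T0 X3 | T2 T0 | T2 T2
  T0 -> a
  T1 -> c
  T2 -> b
  X3 -> T1 A

CYK fill, restricted to cells inside w[1..2]:
  cell(1,1) b: {T2}  orig:{}
  cell(2,2) a: {T0}  orig:{}
  cell(1,2) ba: {A}

Original NTs in T[1,2] deriving "ba": ["A"]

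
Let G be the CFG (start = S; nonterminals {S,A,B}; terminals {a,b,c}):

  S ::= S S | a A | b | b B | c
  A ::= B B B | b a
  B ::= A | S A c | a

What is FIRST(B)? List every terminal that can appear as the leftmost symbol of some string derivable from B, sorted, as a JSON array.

Compute FIRST by fixpoint:
round 1:
  A via A→b a: +{b}
  B via B→A: +{b}
  B via B→a: +{a}
  S via S→a A: +{a}
  S via S→b: +{b}
  S via S→c: +{c}
  FIRST(S)={a,b,c}  FIRST(A)={b}  FIRST(B)={a,b}
round 2:
  A via A→B B B: +{a}
  B via B→S A c: +{c}
  FIRST(S)={a,b,c}  FIRST(A)={a,b}  FIRST(B)={a,b,c}
round 3:
  A via A→B B B: +{c}
  FIRST(S)={a,b,c}  FIRST(A)={a,b,c}  FIRST(B)={a,b,c}
round 4: — fixpoint
  FIRST(S)={a,b,c}  FIRST(A)={a,b,c}  FIRST(B)={a,b,c}

FIRST(B) = ["a", "b", "c"]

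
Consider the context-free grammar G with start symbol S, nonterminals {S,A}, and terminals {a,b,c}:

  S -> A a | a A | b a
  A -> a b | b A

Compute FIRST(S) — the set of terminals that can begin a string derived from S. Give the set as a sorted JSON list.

FIRST sets, iterate to fixpoint:
[1]
  A via A→a b: +{a}
  A via A→b A: +{b}
  S via S→A a: +{a,b}
  S: {a,b}  A: {a,b}
[2] done
  S: {a,b}  A: {a,b}

FIRST(S) = ["a", "b"]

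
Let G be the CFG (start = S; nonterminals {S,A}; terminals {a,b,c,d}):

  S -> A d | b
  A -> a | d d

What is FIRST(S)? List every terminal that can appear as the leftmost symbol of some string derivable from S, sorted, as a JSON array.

FIRST sets, iterate to fixpoint:
pass 1:
  A via A→a: +{a}
  A via A→d d: +{d}
  S via S→A d: +{a,d}
  S via S→b: +{b}
  S: {a,b,d}  A: {a,d}
pass 2: done
  S: {a,b,d}  A: {a,d}

FIRST(S) = ["a", "b", "d"]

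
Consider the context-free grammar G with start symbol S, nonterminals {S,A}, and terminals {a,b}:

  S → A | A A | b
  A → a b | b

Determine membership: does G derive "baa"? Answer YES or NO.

Convert to CNF:
  S -> A A | T0 T1 | b
  A -> T0 T1 | b
  T0 -> a
  T1 -> b

CYK table (by increasing span):
  cell(0,0) b: {A,S,T1}  orig:{A,S}
  cell(1,1) a: {T0}  orig:{}
  cell(2,2) a: {T0}  orig:{}
  cell(0,1) ba: ∅
  cell(1,2) aa: ∅
  cell(0,2) baa: ∅

S ∉ T[0,2] ⇒ NO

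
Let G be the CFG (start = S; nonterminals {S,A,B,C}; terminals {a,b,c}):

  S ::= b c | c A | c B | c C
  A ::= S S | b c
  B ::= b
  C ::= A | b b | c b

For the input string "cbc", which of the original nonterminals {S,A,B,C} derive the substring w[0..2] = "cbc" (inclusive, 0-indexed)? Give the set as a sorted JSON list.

Convert to CNF:
  S -> T0 T1 | T1 A | T1 B | T1 C
  A -> S S | T0 T1
  B -> b
  C -> S S | T0 T0 | T0 T1 | T1 T0
  T0 -> b
  T1 -> c

Fill CYK table bottom-up — only the sub-triangle for w[0..2]:
  [0..0]={T1}  "c"  orig:{}
  [1..1]={B,T0}  "b"  orig:{B}
  [2..2]={T1}  "c"  orig:{}
  [0..1]={C,S}  "cb"
  [1..2]={A,C,S}  "bc"
  [0..2]={S}  "cbc"

Original NTs in T[0,2] deriving "cbc": ["S"]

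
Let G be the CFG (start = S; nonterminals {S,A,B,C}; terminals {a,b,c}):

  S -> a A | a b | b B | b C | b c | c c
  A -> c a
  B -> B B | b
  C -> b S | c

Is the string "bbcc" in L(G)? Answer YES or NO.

CNF form of G:
  S -> T0 T0 | T1 A | T1 T2 | T2 B | T2 C | T2 T0
  A -> T0 T1
  B -> B B | b
  C -> T2 S | c
  T0 -> c
  T1 -> a
  T2 -> b

CYK table (by increasing span):
  T[0,0] 'b' = {B,T2}  orig:{B}
  T[1,1] 'b' = {B,T2}  orig:{B}
  T[2,2] 'c' = {C,T0}  orig:{C}
  T[3,3] 'c' = {C,T0}  orig:{C}
  T[0,1] 'bb' = {B,S}
  T[1,2] 'bc' = {S}
  T[2,3] 'cc' = {S}
  T[0,2] 'bbc' = {C}
  T[1,3] 'bcc' = {C}
  T[0,3] 'bbcc' = {S}

S ∈ T[0,3] ⇒ YES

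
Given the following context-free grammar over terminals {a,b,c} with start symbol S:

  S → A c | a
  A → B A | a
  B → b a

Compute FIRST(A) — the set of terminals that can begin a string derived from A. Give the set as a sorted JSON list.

FIRST iteration:
round 1:
  A via A→a: +{a}
  B via B→b a: +{b}
  S via S→A c: +{a}
  FIRST(S)={a}  FIRST(A)={a}  FIRST(B)={b}
round 2:
  A via A→B A: +{b}
  S via S→A c: +{b}
  FIRST(S)={a,b}  FIRST(A)={a,b}  FIRST(B)={b}
round 3: — fixpoint
  FIRST(S)={a,b}  FIRST(A)={a,b}  FIRST(B)={b}

FIRST(A) = ["a", "b"]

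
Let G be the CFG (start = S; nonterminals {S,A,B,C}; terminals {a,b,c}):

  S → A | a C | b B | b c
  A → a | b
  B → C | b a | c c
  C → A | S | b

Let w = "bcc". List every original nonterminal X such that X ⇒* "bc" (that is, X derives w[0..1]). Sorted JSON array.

CNF form of G:
  S -> T0 C | T1 B | T1 T2 | a | b
  A -> a | b
  B -> T0 C | T1 B | T1 T0 | T1 T2 | T2 T2 | a | b
  C -> T0 C | T1 B | T1 T2 | a | b
  T0 -> a
  T1 -> b
  T2 -> c

CYK fill (cells [i..j] with 0 ≤ i ≤ j ≤ 1 only):
  [0..0]={A,B,C,S,T1}  "b"  orig:{A,B,C,S}
  [1..1]={T2}  "c"  orig:{}
  [0..1]={B,C,S}  "bc"

Original NTs in T[0,1] deriving "bc": ["B", "C", "S"]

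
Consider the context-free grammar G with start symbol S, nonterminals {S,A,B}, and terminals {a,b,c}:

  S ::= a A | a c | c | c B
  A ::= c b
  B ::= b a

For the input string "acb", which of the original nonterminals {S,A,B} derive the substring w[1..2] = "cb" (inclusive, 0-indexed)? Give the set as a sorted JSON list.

Convert to CNF:
  S -> T0 B | T2 A | T2 T0 | c
  A -> T0 T1
  B -> T1 T2
  T0 -> c
  T1 -> b
  T2 -> a

Fill CYK table bottom-up (cells [i..j] with 1 ≤ i ≤ j ≤ 2 only):
  [1..1]={S,T0}  "c"  orig:{S}
  [2..2]={T1}  "b"  orig:{}
  [1..2]={A}  "cb"

Original NTs in T[1,2] deriving "cb": ["A"]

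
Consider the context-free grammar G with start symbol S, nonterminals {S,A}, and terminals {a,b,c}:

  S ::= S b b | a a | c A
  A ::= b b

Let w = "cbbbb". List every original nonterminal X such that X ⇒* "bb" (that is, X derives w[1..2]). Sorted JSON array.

CNF form of G:
  S -> S X3 | T1 T1 | T2 A
  A -> T0 T0
  T0 -> b
  T1 -> a
  T2 -> c
  X3 -> T0 T0

CYK fill (cells [i..j] with 1 ≤ i ≤ j ≤ 2 only):
  [1..1]={T0}  "b"  orig:{}
  [2..2]={T0}  "b"  orig:{}
  [1..2]={A,X3}  "bb"  orig:{A}

Original NTs in T[1,2] deriving "bb": ["A"]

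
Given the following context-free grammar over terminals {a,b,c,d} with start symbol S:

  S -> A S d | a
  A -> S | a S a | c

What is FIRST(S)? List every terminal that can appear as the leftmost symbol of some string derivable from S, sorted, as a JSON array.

FIRST sets, iterate to fixpoint:
[1]
  A via A→a S a: +{a}
  A via A→c: +{c}
  S via S→A S d: +{a,c}
  FIRST[S]={a,c}  FIRST[A]={a,c}
[2] done
  FIRST[S]={a,c}  FIRST[A]={a,c}

FIRST(S) = ["a", "c"]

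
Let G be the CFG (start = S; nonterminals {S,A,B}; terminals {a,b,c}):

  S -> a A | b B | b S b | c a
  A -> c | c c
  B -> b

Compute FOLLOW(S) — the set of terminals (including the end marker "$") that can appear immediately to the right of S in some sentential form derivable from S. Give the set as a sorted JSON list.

FIRST sets, iterate to fixpoint:
round 1:
  A via A→c: +{c}
  B via B→b: +{b}
  S via S→a A: +{a}
  S via S→b B: +{b}
  S via S→c a: +{c}
  FIRST[S]={a,b,c}  FIRST[A]={c}  FIRST[B]={b}
round 2: — fixpoint
  FIRST[S]={a,b,c}  FIRST[A]={c}  FIRST[B]={b}

FOLLOW sets:
FOLLOW(S) := {$}
round 1:
  S→a A: FOLLOW(A) ⊇ FOLLOW(S) ⊇ {$}; new: +{$}
  S→b B: FOLLOW(B) ⊇ FOLLOW(S) ⊇ {$}; new: +{$}
  S→b S b: FOLLOW(S) ⊇ FIRST(b) = {b}; new: +{b}
  FOLLOW[S]={$,b}  FOLLOW[A]={$}  FOLLOW[B]={$}
round 2:
  S→a A: FOLLOW(A) ⊇ FOLLOW(S) ⊇ {$,b}; new: +{b}
  S→b B: FOLLOW(B) ⊇ FOLLOW(S) ⊇ {$,b}; new: +{b}
  FOLLOW[S]={$,b}  FOLLOW[A]={$,b}  FOLLOW[B]={$,b}
round 3: (stable)
  FOLLOW[S]={$,b}  FOLLOW[A]={$,b}  FOLLOW[B]={$,b}

FOLLOW(S) = ["$", "b"]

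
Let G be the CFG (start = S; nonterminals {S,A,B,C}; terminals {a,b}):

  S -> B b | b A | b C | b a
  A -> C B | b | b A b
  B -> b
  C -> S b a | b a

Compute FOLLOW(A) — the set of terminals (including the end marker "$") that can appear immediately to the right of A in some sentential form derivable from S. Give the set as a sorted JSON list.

FIRST iteration:
iter 1:
  A via A→b: +{b}
  B via B→b: +{b}
  C via C→b a: +{b}
  S via S→B b: +{b}
  FIRST[S]={b}  FIRST[A]={b}  FIRST[B]={b}  FIRST[C]={b}
iter 2: (stable)
  FIRST[S]={b}  FIRST[A]={b}  FIRST[B]={b}  FIRST[C]={b}

FOLLOW sets:
FOLLOW(S) := {$}
pass 1:
  A→C B: FOLLOW(C) ⊇ FIRST(B) = {b}; new: +{b}
  A→b A b: FOLLOW(A) ⊇ FIRST(b) = {b}; new: +{b}
  C→S b a: FOLLOW(S) ⊇ FIRST(b) = {b}; new: +{b}
  S→B b: FOLLOW(B) ⊇ FIRST(b) = {b}; new: +{b}
  S→b A: FOLLOW(A) ⊇ FOLLOW(S) ⊇ {$,b}; new: +{$}
  S→b C: FOLLOW(C) ⊇ FOLLOW(S) ⊇ {$,b}; new: +{$}
  S: {$,b}  A: {$,b}  B: {b}  C: {$,b}
pass 2:
  A→C B: FOLLOW(B) ⊇ FOLLOW(A) ⊇ {$,b}; new: +{$}
  S: {$,b}  A: {$,b}  B: {$,b}  C: {$,b}
pass 3: done
  S: {$,b}  A: {$,b}  B: {$,b}  C: {$,b}

FOLLOW(A) = ["$", "b"]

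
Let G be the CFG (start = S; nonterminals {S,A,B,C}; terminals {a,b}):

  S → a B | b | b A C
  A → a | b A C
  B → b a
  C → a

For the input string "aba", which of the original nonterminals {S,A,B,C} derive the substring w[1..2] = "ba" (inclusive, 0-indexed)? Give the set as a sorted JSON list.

CNF form of G:
  S -> T0 X3 | T1 B | b
  A -> T0 X2 | a
  B -> T0 T1
  C -> a
  T0 -> b
  T1 -> a
  X2 -> A C
  X3 -> A C

CYK fill — only the sub-triangle for w[1..2]:
  cell(1,1) b: {S,T0}  orig:{S}
  cell(2,2) a: {A,C,T1}  orig:{A,C}
  cell(1,2) ba: {B}

Original NTs in T[1,2] deriving "ba": ["B"]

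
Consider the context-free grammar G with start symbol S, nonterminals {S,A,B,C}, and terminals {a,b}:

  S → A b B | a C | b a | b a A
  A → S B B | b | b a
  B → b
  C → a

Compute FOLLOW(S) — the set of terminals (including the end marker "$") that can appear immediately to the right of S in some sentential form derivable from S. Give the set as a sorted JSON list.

Compute FIRST by fixpoint:
iter 1:
  A via A→b: +{b}
  B via B→b: +{b}
  C via C→a: +{a}
  S via S→A b B: +{b}
  S via S→a C: +{a}
  S: {a,b}  A: {b}  B: {b}  C: {a}
iter 2:
  A via A→S B B: +{a}
  S: {a,b}  A: {a,b}  B: {b}  C: {a}
iter 3: done
  S: {a,b}  A: {a,b}  B: {b}  C: {a}

FOLLOW sets:
seed FOLLOW(S) with $
round 1:
  A→S B B: FOLLOW(S) ⊇ FIRST(B) = {b}; new: +{b}
  A→S B B: FOLLOW(B) ⊇ FIRST(B) = {b}; new: +{b}
  S→A b B: FOLLOW(A) ⊇ FIRST(b) = {b}; new: +{b}
  S→A b B: FOLLOW(B) ⊇ FOLLOW(S) ⊇ {$,b}; new: +{$}
  S→a C: FOLLOW(C) ⊇ FOLLOW(S) ⊇ {$,b}; new: +{$,b}
  S→b a A: FOLLOW(A) ⊇ FOLLOW(S) ⊇ {$,b}; new: +{$}
  S: {$,b}  A: {$,b}  B: {$,b}  C: {$,b}
round 2: (stable)
  S: {$,b}  A: {$,b}  B: {$,b}  C: {$,b}

FOLLOW(S) = ["$", "b"]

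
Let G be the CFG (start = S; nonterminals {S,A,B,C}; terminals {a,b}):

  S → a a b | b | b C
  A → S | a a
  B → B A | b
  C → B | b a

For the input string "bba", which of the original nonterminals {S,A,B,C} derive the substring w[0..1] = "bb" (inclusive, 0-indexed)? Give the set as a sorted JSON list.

Convert to CNF:
  S -> T0 X3 | T1 C | b
  A -> T0 T0 | T0 X2 | T1 C | b
  B -> B A | b
  C -> B A | T1 T0 | b
  T0 -> a
  T1 -> b
  X2 -> T0 T1
  X3 -> T0 T1

CYK table (by increasing span) (cells [i..j] with 0 ≤ i ≤ j ≤ 1 only):
  [0..0]={A,B,C,S,T1}  "b"  orig:{A,B,C,S}
  [1..1]={A,B,C,S,T1}  "b"  orig:{A,B,C,S}
  [0..1]={A,B,C,S}  "bb"

Original NTs in T[0,1] deriving "bb": ["A", "B", "C", "S"]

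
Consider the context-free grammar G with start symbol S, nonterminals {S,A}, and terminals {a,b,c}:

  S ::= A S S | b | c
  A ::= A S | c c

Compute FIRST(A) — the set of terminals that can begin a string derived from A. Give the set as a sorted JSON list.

Compute FIRST by fixpoint:
iter 1:
  A via A→c c: +{c}
  S via S→A S S: +{c}
  S via S→b: +{b}
  S: {b,c}  A: {c}
iter 2: (stable)
  S: {b,c}  A: {c}

FIRST(A) = ["c"]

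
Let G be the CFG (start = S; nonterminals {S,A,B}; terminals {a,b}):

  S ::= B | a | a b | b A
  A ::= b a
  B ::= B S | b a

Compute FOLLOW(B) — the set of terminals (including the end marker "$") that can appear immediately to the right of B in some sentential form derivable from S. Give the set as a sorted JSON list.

FIRST sets, iterate to fixpoint:
[1]
  A via A→b a: +{b}
  B via B→b a: +{b}
  S via S→B: +{b}
  S via S→a: +{a}
  FIRST(S)={a,b}  FIRST(A)={b}  FIRST(B)={b}
[2] done
  FIRST(S)={a,b}  FIRST(A)={b}  FIRST(B)={b}

Compute FOLLOW by fixpoint:
FOLLOW(S) := {$}
iter 1:
  B→B S: FOLLOW(B) ⊇ FIRST(S) = {a,b}; new: +{a,b}
  B→B S: FOLLOW(S) ⊇ FOLLOW(B) ⊇ {a,b}; new: +{a,b}
  S→B: FOLLOW(B) ⊇ FOLLOW(S) ⊇ {$,a,b}; new: +{$}
  S→b A: FOLLOW(A) ⊇ FOLLOW(S) ⊇ {$,a,b}; new: +{$,a,b}
  FOLLOW[S]={$,a,b}  FOLLOW[A]={$,a,b}  FOLLOW[B]={$,a,b}
iter 2: — fixpoint
  FOLLOW[S]={$,a,b}  FOLLOW[A]={$,a,b}  FOLLOW[B]={$,a,b}

FOLLOW(B) = ["$", "a", "b"]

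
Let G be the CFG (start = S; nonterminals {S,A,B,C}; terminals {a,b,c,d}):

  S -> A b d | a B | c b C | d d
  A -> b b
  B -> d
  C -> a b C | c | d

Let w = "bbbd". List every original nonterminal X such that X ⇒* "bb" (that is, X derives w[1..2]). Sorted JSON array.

Convert to CNF:
  S -> A X5 | T1 B | T2 T2 | T3 X6
  A -> T0 T0
  B -> d
  C -> T1 X4 | c | d
  T0 -> b
  T1 -> a
  T2 -> d
  T3 -> c
  X4 -> T0 C
  X5 -> T0 T2
  X6 -> T0 C

CYK fill (cells [i..j] with 1 ≤ i ≤ j ≤ 2 only):
  T[1,1] 'b' = {T0}  orig:{}
  T[2,2] 'b' = {T0}  orig:{}
  T[1,2] 'bb' = {A}

Original NTs in T[1,2] deriving "bb": ["A"]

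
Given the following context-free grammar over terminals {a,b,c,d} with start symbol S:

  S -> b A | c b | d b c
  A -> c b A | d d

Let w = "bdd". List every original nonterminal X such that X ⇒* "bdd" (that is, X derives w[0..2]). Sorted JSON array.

Convert to CNF:
  S -> T0 T1 | T1 A | T2 X4
  A -> T0 X3 | T2 T2
  T0 -> c
  T1 -> b
  T2 -> d
  X3 -> T1 A
  X4 -> T1 T0

CYK table (by increasing span) — only the sub-triangle for w[0..2]:
  cell(0,0) b: {T1}  orig:{}
  cell(1,1) d: {T2}  orig:{}
  cell(2,2) d: {T2}  orig:{}
  cell(0,1) bd: ∅
  cell(1,2) dd: {A}
  cell(0,2) bdd: {S,X3}  orig:{S}

Original NTs in T[0,2] deriving "bdd": ["S"]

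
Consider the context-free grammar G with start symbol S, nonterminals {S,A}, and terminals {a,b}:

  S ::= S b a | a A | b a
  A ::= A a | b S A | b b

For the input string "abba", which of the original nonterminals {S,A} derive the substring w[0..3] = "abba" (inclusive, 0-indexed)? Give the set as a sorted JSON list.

CNF form of G:
  S -> S X3 | T0 A | T1 T0
  A -> A T0 | T1 T1 | T1 X2
  T0 -> a
  T1 -> b
  X2 -> S A
  X3 -> T1 T0

CYK table (by increasing span) (cells [i..j] with 0 ≤ i ≤ j ≤ 3 only):
  cell(0,0) a: {T0}  orig:{}
  cell(1,1) b: {T1}  orig:{}
  cell(2,2) b: {T1}  orig:{}
  cell(3,3) a: {T0}  orig:{}
  cell(0,1) ab: ∅
  cell(1,2) bb: {A}
  cell(2,3) ba: {S,X3}  orig:{S}
  cell(0,2) abb: {S}
  cell(1,3) bba: {A}
  cell(0,3) abba: {S}

Original NTs in T[0,3] deriving "abba": ["S"]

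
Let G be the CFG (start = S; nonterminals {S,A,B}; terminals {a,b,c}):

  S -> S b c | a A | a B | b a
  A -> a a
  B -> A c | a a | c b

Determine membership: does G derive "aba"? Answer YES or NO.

CNF form of G:
  S -> S X3 | T0 A | T0 B | T2 T0
  A -> T0 T0
  B -> A T1 | T0 T0 | T1 T2
  T0 -> a
  T1 -> c
  T2 -> b
  X3 -> T2 T1

CYK table (by increasing span):
  cell(0,0) a: {T0}  orig:{}
  cell(1,1) b: {T2}  orig:{}
  cell(2,2) a: {T0}  orig:{}
  cell(0,1) ab: ∅
  cell(1,2) ba: {S}
  cell(0,2) aba: ∅

S ∉ T[0,2] ⇒ NO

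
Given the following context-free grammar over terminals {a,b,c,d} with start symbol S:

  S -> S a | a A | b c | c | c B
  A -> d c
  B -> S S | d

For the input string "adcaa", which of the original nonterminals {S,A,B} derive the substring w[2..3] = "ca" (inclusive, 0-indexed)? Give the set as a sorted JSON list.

Convert to CNF:
  S -> S T2 | T1 B | T2 A | T3 T1 | c
  A -> T0 T1
  B -> S S | d
  T0 -> d
  T1 -> c
  T2 -> a
  T3 -> b

CYK fill, restricted to cells inside w[2..3]:
  T[2,2] 'c' = {S,T1}  orig:{S}
  T[3,3] 'a' = {T2}  orig:{}
  T[2,3] 'ca' = {S}

Original NTs in T[2,3] deriving "ca": ["S"]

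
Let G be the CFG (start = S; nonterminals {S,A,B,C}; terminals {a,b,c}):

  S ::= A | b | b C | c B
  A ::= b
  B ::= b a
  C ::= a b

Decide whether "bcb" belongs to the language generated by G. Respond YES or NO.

Convert to CNF:
  S -> T0 C | T2 B | b
  A -> b
  B -> T0 T1
  C -> T1 T0
  T0 -> b
  T1 -> a
  T2 -> c

CYK table (by increasing span):
  T[0,0] 'b' = {A,S,T0}  orig:{A,S}
  T[1,1] 'c' = {T2}  orig:{}
  T[2,2] 'b' = {A,S,T0}  orig:{A,S}
  T[0,1] 'bc' = ∅
  T[1,2] 'cb' = ∅
  T[0,2] 'bcb' = ∅

S ∉ T[0,2] ⇒ NO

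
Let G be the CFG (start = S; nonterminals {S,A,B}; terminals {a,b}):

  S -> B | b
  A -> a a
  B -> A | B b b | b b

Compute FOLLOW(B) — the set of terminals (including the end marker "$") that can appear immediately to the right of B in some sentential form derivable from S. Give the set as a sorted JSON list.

Compute FIRST by fixpoint:
round 1:
  A via A→a a: +{a}
  B via B→A: +{a}
  B via B→b b: +{b}
  S via S→B: +{a,b}
  S: {a,b}  A: {a}  B: {a,b}
round 2: (no change)
  S: {a,b}  A: {a}  B: {a,b}

FOLLOW iteration:
initialize: $ ∈ FOLLOW(S)
round 1:
  B→B b b: FOLLOW(B) ⊇ FIRST(b) = {b}; new: +{b}
  S→B: FOLLOW(B) ⊇ FOLLOW(S) ⊇ {$}; new: +{$}
  FOLLOW(S)={$}  FOLLOW(A)={}  FOLLOW(B)={$,b}
round 2:
  B→A: FOLLOW(A) ⊇ FOLLOW(B) ⊇ {$,b}; new: +{$,b}
  FOLLOW(S)={$}  FOLLOW(A)={$,b}  FOLLOW(B)={$,b}
round 3: — fixpoint
  FOLLOW(S)={$}  FOLLOW(A)={$,b}  FOLLOW(B)={$,b}

FOLLOW(B) = ["$", "b"]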